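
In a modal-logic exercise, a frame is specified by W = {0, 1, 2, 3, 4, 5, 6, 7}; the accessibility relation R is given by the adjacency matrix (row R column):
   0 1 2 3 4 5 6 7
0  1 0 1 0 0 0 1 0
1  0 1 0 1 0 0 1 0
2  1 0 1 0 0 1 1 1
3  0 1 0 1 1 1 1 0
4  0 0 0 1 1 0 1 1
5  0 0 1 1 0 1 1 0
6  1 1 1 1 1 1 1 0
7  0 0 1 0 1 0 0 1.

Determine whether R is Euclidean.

No

Euclidean: no — 2 R 0 and 2 R 5, but not 0 R 5.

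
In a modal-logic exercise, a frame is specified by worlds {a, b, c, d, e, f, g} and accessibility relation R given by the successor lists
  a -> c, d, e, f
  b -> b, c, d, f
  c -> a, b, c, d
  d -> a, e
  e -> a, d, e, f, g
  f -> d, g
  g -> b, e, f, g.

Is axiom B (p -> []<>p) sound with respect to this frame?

Axiom B corresponds to the accessibility relation being symmetric.
Symmetric: no — a R f but not f R a.

No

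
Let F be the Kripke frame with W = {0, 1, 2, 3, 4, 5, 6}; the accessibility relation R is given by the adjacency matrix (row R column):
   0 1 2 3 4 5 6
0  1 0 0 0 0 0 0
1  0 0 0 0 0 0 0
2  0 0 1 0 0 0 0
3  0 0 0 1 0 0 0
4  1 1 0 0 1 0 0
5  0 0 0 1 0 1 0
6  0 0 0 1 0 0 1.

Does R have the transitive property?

Transitive: yes — every two-step R-path is closed by a direct edge.

Yes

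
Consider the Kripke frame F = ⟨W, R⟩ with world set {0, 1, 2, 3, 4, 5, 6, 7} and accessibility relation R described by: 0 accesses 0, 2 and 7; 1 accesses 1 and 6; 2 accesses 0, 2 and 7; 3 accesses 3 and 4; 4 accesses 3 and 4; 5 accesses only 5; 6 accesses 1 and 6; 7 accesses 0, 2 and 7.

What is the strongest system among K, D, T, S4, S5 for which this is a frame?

Serial (axiom D): yes — every world has a successor (e.g. 0 R 0).
Reflexive (axiom T): yes — every world is R-related to itself.
Transitive (axiom 4): yes — every two-step R-path is closed by a direct edge.
Euclidean (axiom 5): yes — any two successors of a common world are R-related.
So F validates K, D, T, S4, S5. The strongest is S5.

S5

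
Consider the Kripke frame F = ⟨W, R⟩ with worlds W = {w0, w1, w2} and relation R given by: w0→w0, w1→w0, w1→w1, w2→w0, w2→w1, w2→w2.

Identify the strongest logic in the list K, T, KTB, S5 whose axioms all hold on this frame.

T

Reflexive (axiom T): yes — every world is R-related to itself.
Symmetric (axiom B): no — w1 R w0 but not w0 R w1.
Euclidean (axiom 5): no — w2 R w0 and w2 R w1, but not w0 R w1.
So F validates K, T; KTB would additionally require R to be symmetric. The strongest is T.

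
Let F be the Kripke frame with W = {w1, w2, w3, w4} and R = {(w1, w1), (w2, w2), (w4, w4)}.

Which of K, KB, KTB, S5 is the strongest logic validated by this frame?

KB

Symmetric (axiom B): yes — every pair in R has its reverse in R.
Reflexive (axiom T): no — w3 is not related to itself.
Euclidean (axiom 5): yes — any two successors of a common world are R-related.
So F validates K, KB; KTB would additionally require R to be reflexive. The strongest is KB.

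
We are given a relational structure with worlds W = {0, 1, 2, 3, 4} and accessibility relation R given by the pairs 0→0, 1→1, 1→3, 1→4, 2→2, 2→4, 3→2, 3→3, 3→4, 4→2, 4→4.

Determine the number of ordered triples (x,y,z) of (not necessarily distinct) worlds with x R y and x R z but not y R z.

Enumerating: (1,3,1), (1,4,1), (1,4,3), (3,2,3), (3,4,3).

5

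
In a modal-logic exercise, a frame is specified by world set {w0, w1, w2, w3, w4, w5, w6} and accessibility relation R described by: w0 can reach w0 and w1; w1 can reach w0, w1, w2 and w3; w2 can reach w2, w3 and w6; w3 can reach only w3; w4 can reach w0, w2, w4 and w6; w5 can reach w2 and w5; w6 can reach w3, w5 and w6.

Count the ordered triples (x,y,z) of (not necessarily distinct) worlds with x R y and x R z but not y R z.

Enumerating: (w1,w0,w2), (w1,w0,w3), (w1,w2,w0), (w1,w2,w1), (w1,w3,w0), (w1,w3,w1), (w1,w3,w2), (w2,w3,w2), (w2,w3,w6), (w2,w6,w2), (w4,w0,w2), (w4,w0,w4), … and 11 more.
Total: 23.

23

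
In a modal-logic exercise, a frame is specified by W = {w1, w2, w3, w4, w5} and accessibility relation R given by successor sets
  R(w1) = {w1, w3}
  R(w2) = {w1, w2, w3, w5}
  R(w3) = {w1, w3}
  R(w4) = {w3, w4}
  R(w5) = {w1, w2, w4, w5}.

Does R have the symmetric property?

Symmetric: no — w2 R w1 but not w1 R w2.

No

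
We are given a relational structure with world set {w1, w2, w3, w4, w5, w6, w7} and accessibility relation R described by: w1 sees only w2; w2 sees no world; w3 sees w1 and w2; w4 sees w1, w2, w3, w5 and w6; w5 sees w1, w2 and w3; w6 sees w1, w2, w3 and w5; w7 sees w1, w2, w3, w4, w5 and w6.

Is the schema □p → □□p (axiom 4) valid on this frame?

Yes

By correspondence theory, 4 is valid on a frame iff R is transitive.
Transitive: yes — every two-step R-path is closed by a direct edge.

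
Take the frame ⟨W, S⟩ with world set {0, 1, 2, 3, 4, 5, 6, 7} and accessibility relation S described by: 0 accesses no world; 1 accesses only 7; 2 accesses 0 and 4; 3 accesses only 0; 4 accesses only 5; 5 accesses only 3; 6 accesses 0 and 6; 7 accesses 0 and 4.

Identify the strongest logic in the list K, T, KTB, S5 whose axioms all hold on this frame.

K

Reflexive (axiom T): no — 0 is not related to itself.
Symmetric (axiom B): no — 1 S 7 but not 7 S 1.
Euclidean (axiom 5): no — 2 S 0 and 2 S 4, but not 0 S 4.
So F validates K; T would additionally require S to be reflexive. The strongest is K.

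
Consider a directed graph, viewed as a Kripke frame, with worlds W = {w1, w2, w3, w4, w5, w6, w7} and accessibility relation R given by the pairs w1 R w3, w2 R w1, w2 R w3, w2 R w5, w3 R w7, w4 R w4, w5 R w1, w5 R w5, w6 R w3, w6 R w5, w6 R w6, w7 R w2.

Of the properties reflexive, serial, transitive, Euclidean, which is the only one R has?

Reflexive: no — w1 is not related to itself.
Serial: yes — every world has a successor (e.g. w1 R w3).
Transitive: no — w1 R w3 and w3 R w7, but not w1 R w7.
Euclidean: no — w2 R w1 and w2 R w5, but not w1 R w5.
Only serial holds.

serial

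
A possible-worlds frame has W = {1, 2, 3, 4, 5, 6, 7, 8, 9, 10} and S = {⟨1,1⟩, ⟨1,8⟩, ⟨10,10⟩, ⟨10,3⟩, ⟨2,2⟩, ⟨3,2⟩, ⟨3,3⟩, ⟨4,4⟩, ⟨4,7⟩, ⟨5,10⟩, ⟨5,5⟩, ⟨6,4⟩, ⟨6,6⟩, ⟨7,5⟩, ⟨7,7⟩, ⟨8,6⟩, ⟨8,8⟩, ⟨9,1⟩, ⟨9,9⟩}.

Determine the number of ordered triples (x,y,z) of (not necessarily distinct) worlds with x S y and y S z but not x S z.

Enumerating: (1,8,6), (10,3,2), (4,7,5), (5,10,3), (6,4,7), (7,5,10), (8,6,4), (9,1,8).

8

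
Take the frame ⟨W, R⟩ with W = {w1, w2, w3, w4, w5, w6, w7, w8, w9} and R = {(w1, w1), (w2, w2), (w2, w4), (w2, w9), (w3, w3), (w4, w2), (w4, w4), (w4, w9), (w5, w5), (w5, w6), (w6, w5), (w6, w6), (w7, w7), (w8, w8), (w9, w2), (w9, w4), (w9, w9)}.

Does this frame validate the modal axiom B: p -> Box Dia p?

Yes

Axiom B corresponds to the accessibility relation being symmetric.
Symmetric: yes — every pair in R has its reverse in R.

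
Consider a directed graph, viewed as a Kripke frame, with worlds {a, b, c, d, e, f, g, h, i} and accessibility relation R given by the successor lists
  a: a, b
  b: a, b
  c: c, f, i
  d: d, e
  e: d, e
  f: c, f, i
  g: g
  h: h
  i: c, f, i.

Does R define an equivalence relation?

Reflexive: yes — every world is R-related to itself.
Symmetric: yes — every pair in R has its reverse in R.
Transitive: yes — every two-step R-path is closed by a direct edge.
So R is an equivalence relation.

Yes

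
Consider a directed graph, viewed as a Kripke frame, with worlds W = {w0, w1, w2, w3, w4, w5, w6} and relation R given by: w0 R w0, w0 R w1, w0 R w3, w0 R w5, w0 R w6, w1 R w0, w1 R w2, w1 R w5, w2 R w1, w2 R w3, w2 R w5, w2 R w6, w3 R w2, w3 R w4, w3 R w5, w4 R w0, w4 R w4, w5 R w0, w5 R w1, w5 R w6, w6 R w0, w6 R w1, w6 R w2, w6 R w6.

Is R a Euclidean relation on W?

Euclidean: no — w0 R w1 and w0 R w3, but not w1 R w3.

No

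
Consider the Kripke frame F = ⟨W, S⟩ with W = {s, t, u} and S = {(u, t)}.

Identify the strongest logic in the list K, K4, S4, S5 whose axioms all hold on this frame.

K4

Transitive (axiom 4): yes — every two-step S-path is closed by a direct edge.
Reflexive (axiom T): no — s is not related to itself.
Euclidean (axiom 5): no — u S t and u S t, but not t S t.
So F validates K, K4; S4 would additionally require S to be reflexive. The strongest is K4.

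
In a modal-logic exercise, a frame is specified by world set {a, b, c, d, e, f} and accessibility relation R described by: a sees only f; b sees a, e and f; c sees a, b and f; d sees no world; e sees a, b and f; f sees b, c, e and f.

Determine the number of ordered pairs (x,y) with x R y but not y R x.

Enumerating: (a,f), (b,a), (c,a), (c,b), (e,a).

5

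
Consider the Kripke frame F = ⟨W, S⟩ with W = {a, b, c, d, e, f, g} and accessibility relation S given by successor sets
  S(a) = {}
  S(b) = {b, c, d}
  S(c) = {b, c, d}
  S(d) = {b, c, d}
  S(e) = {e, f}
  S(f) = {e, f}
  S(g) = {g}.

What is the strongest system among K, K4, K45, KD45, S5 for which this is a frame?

Transitive (axiom 4): yes — every two-step S-path is closed by a direct edge.
Euclidean (axiom 5): yes — any two successors of a common world are S-related.
Serial (axiom D): no — a has no S-successor.
Reflexive (axiom T): no — a is not related to itself.
So F validates K, K4, K45; KD45 would additionally require S to be serial. The strongest is K45.

K45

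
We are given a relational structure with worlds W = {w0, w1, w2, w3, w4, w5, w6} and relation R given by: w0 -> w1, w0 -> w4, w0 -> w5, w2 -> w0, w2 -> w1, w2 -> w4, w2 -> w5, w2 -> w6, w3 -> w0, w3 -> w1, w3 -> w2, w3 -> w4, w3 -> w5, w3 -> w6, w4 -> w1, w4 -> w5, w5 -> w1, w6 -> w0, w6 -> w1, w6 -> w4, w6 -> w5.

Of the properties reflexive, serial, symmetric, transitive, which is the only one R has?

Reflexive: no — w0 is not related to itself.
Serial: no — w1 has no R-successor.
Symmetric: no — w0 R w1 but not w1 R w0.
Transitive: yes — every two-step R-path is closed by a direct edge.
Only transitive holds.

transitive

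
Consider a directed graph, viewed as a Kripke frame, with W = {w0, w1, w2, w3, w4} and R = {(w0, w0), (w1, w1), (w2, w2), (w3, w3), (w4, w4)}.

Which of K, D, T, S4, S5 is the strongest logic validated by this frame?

S5

Serial (axiom D): yes — every world has a successor (e.g. w0 R w0).
Reflexive (axiom T): yes — every world is R-related to itself.
Transitive (axiom 4): yes — every two-step R-path is closed by a direct edge.
Euclidean (axiom 5): yes — any two successors of a common world are R-related.
So F validates K, D, T, S4, S5. The strongest is S5.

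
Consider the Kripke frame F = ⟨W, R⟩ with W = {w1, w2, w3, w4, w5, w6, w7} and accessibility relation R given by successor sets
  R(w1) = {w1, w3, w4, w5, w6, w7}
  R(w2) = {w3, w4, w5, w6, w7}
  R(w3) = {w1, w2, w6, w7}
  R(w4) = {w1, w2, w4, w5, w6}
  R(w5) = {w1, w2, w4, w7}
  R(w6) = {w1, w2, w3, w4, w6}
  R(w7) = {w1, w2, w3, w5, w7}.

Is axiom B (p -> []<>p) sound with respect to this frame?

Yes

By correspondence theory, B is valid on a frame iff R is symmetric.
Symmetric: yes — every pair in R has its reverse in R.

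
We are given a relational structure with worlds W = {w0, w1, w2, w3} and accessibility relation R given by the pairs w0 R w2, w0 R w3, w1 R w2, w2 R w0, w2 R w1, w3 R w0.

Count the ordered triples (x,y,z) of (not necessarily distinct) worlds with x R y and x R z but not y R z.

10

Enumerating: (w0,w2,w2), (w0,w2,w3), (w0,w3,w2), (w0,w3,w3), (w1,w2,w2), (w2,w0,w0), (w2,w0,w1), (w2,w1,w0), (w2,w1,w1), (w3,w0,w0).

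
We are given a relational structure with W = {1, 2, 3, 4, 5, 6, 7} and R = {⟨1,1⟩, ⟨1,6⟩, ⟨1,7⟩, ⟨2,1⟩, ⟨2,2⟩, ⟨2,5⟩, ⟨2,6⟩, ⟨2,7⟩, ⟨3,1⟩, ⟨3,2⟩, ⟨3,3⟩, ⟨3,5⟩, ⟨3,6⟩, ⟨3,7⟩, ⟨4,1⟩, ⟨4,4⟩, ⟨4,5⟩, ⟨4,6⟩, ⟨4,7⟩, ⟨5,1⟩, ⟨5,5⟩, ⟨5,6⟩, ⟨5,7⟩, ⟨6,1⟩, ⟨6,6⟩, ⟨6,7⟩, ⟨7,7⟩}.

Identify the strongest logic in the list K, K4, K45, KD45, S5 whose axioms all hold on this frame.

K4

Transitive (axiom 4): yes — every two-step R-path is closed by a direct edge.
Euclidean (axiom 5): no — 1 R 7 and 1 R 6, but not 7 R 6.
Serial (axiom D): yes — every world has a successor (e.g. 1 R 1).
Reflexive (axiom T): yes — every world is R-related to itself.
So F validates K, K4; K45 would additionally require R to be Euclidean. The strongest is K4.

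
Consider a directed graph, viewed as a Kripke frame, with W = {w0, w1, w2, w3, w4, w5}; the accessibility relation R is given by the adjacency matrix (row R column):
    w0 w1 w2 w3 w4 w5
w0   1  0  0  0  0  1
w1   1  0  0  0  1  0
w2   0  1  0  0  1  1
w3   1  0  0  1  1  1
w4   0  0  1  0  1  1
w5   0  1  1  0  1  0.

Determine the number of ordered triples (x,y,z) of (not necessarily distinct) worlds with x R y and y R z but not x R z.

Enumerating: (w0,w5,w1), (w0,w5,w2), (w0,w5,w4), (w1,w0,w5), (w1,w4,w2), (w1,w4,w5), (w2,w1,w0), (w2,w4,w2), (w2,w5,w2), (w3,w4,w2), (w3,w5,w1), (w3,w5,w2), (w4,w2,w1), (w4,w5,w1), (w5,w1,w0), (w5,w2,w5), (w5,w4,w5).

17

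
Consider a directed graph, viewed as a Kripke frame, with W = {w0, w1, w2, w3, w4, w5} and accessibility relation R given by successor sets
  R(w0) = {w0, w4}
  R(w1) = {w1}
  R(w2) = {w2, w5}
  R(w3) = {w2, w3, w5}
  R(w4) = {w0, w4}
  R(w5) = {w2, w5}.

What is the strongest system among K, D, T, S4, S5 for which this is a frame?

Serial (axiom D): yes — every world has a successor (e.g. w0 R w0).
Reflexive (axiom T): yes — every world is R-related to itself.
Transitive (axiom 4): yes — every two-step R-path is closed by a direct edge.
Euclidean (axiom 5): no — w3 R w2 and w3 R w3, but not w2 R w3.
So F validates K, D, T, S4; S5 would additionally require R to be Euclidean. The strongest is S4.

S4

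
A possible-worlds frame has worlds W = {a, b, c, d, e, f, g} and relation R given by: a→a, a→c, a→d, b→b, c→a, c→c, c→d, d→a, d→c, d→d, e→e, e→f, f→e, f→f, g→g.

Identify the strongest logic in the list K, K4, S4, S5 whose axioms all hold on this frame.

Transitive (axiom 4): yes — every two-step R-path is closed by a direct edge.
Reflexive (axiom T): yes — every world is R-related to itself.
Euclidean (axiom 5): yes — any two successors of a common world are R-related.
So F validates K, K4, S4, S5. The strongest is S5.

S5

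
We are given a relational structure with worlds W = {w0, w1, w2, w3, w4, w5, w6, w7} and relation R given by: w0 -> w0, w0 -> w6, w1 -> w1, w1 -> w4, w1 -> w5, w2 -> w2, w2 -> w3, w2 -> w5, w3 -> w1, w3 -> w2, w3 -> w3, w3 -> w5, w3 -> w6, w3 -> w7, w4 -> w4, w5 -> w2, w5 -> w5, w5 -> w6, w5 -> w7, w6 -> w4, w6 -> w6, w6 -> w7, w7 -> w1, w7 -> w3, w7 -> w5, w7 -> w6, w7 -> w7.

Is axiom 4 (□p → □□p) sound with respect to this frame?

No

By correspondence theory, 4 is valid on a frame iff R is transitive.
Transitive: no — w0 R w6 and w6 R w4, but not w0 R w4.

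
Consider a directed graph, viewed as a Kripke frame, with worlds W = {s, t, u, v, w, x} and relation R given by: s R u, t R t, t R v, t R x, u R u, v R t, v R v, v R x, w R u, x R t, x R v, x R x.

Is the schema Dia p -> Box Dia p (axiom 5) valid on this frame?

By correspondence theory, 5 is valid on a frame iff R is Euclidean.
Euclidean: yes — any two successors of a common world are R-related.

Yes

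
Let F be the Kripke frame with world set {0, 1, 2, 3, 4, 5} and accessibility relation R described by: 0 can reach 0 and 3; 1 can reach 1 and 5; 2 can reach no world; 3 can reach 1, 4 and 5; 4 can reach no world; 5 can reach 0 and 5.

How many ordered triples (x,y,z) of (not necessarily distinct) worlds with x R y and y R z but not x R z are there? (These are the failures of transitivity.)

Enumerating: (0,3,1), (0,3,4), (0,3,5), (1,5,0), (3,5,0), (5,0,3).

6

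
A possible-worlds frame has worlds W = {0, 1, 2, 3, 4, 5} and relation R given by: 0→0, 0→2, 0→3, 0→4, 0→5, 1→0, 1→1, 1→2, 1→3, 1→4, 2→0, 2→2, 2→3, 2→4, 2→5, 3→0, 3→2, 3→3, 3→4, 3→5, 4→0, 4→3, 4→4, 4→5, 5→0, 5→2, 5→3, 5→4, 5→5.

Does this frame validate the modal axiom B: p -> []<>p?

No

Axiom B corresponds to the accessibility relation being symmetric.
Symmetric: no — 1 R 0 but not 0 R 1.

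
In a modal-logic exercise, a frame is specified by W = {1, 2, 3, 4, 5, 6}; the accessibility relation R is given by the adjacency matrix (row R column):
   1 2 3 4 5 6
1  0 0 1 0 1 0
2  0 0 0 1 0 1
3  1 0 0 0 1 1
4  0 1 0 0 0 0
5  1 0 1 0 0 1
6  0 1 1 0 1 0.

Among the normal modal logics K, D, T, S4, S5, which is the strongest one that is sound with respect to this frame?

D

Serial (axiom D): yes — every world has a successor (e.g. 1 R 3).
Reflexive (axiom T): no — 1 is not related to itself.
Transitive (axiom 4): no — 1 R 3 and 3 R 6, but not 1 R 6.
Euclidean (axiom 5): no — 2 R 4 and 2 R 6, but not 4 R 6.
So F validates K, D; T would additionally require R to be reflexive. The strongest is D.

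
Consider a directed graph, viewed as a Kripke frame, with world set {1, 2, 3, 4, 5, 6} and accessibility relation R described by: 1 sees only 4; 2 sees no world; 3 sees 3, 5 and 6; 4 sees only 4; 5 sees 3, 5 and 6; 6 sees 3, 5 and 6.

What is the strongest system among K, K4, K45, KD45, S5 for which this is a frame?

Transitive (axiom 4): yes — every two-step R-path is closed by a direct edge.
Euclidean (axiom 5): yes — any two successors of a common world are R-related.
Serial (axiom D): no — 2 has no R-successor.
Reflexive (axiom T): no — 1 is not related to itself.
So F validates K, K4, K45; KD45 would additionally require R to be serial. The strongest is K45.

K45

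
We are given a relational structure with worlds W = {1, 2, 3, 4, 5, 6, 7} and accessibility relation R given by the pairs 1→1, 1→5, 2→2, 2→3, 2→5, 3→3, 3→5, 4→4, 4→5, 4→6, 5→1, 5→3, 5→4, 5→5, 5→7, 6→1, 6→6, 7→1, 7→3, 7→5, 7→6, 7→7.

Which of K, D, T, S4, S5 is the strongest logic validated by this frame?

Serial (axiom D): yes — every world has a successor (e.g. 1 R 1).
Reflexive (axiom T): yes — every world is R-related to itself.
Transitive (axiom 4): no — 1 R 5 and 5 R 3, but not 1 R 3.
Euclidean (axiom 5): no — 4 R 5 and 4 R 6, but not 5 R 6.
So F validates K, D, T; S4 would additionally require R to be transitive. The strongest is T.

T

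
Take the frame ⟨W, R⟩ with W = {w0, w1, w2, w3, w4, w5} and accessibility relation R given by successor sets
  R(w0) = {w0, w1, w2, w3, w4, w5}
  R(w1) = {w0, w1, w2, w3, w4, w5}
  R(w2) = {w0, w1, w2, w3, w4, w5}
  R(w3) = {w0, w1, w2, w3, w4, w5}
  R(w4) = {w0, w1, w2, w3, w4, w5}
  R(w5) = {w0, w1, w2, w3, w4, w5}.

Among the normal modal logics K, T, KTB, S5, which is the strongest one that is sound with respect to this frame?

S5

Reflexive (axiom T): yes — every world is R-related to itself.
Symmetric (axiom B): yes — every pair in R has its reverse in R.
Euclidean (axiom 5): yes — any two successors of a common world are R-related.
So F validates K, T, KTB, S5. The strongest is S5.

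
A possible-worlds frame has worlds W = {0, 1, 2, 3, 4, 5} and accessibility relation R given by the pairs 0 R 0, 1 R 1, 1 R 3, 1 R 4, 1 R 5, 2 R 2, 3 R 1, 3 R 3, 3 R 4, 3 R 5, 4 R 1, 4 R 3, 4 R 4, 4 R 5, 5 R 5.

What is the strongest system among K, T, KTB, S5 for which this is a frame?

Reflexive (axiom T): yes — every world is R-related to itself.
Symmetric (axiom B): no — 1 R 5 but not 5 R 1.
Euclidean (axiom 5): no — 1 R 5 and 1 R 3, but not 5 R 3.
So F validates K, T; KTB would additionally require R to be symmetric. The strongest is T.

T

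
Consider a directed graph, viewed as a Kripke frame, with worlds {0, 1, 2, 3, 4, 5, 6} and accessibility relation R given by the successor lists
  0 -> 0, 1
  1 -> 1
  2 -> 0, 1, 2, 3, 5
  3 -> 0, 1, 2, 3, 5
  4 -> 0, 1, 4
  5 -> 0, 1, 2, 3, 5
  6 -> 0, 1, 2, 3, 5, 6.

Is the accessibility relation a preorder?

Yes

Reflexive: yes — every world is R-related to itself.
Transitive: yes — every two-step R-path is closed by a direct edge.
So R is a preorder.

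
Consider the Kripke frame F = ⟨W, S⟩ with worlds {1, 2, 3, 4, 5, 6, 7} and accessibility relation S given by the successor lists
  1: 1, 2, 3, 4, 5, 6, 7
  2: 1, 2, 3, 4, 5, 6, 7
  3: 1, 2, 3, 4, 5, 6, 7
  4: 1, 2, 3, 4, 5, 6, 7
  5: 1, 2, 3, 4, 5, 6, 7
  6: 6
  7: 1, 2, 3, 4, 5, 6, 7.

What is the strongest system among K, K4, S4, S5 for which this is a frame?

S4

Transitive (axiom 4): yes — every two-step S-path is closed by a direct edge.
Reflexive (axiom T): yes — every world is S-related to itself.
Euclidean (axiom 5): no — 1 S 6 and 1 S 2, but not 6 S 2.
So F validates K, K4, S4; S5 would additionally require S to be Euclidean. The strongest is S4.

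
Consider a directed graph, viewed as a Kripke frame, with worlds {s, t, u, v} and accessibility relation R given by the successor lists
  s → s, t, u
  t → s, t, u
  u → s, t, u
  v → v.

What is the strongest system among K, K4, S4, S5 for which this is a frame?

S5

Transitive (axiom 4): yes — every two-step R-path is closed by a direct edge.
Reflexive (axiom T): yes — every world is R-related to itself.
Euclidean (axiom 5): yes — any two successors of a common world are R-related.
So F validates K, K4, S4, S5. The strongest is S5.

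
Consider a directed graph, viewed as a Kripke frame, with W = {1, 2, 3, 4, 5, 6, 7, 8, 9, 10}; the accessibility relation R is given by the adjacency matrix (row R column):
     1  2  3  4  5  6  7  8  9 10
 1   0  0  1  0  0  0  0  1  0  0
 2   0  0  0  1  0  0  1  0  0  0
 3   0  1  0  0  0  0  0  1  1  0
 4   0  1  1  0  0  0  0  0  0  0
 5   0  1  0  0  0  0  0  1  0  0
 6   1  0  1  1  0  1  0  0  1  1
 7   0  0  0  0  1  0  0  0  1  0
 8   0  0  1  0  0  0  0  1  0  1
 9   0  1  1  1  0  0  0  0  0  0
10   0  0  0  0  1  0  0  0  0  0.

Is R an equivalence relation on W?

No

Reflexive: no — 1 is not related to itself.
Symmetric: no — 1 R 3 but not 3 R 1.
Transitive: no — 1 R 3 and 3 R 2, but not 1 R 2.
So R is not an equivalence relation.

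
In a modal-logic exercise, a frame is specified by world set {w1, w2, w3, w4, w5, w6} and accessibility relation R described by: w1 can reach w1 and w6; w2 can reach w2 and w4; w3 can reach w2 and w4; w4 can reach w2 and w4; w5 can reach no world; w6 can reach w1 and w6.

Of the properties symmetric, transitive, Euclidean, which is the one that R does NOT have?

Symmetric: no — w3 R w2 but not w2 R w3.
Transitive: yes — every two-step R-path is closed by a direct edge.
Euclidean: yes — any two successors of a common world are R-related.
Only symmetric fails.

symmetric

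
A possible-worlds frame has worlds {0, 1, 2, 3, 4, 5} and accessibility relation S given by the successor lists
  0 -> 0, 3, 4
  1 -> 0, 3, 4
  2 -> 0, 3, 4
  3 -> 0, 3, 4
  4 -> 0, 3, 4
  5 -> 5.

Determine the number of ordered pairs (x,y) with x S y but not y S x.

6

Enumerating: (1,0), (1,3), (1,4), (2,0), (2,3), (2,4).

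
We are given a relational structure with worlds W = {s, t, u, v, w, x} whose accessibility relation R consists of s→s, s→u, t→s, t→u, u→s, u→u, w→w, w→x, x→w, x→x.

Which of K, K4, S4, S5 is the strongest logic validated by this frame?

Transitive (axiom 4): yes — every two-step R-path is closed by a direct edge.
Reflexive (axiom T): no — t is not related to itself.
Euclidean (axiom 5): yes — any two successors of a common world are R-related.
So F validates K, K4; S4 would additionally require R to be reflexive. The strongest is K4.

K4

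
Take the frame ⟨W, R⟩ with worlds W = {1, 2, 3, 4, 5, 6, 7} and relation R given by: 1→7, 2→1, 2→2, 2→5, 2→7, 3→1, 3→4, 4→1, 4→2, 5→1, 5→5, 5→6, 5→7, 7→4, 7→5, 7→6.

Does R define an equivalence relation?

No

Reflexive: no — 1 is not related to itself.
Symmetric: no — 1 R 7 but not 7 R 1.
Transitive: no — 1 R 7 and 7 R 4, but not 1 R 4.
So R is not an equivalence relation.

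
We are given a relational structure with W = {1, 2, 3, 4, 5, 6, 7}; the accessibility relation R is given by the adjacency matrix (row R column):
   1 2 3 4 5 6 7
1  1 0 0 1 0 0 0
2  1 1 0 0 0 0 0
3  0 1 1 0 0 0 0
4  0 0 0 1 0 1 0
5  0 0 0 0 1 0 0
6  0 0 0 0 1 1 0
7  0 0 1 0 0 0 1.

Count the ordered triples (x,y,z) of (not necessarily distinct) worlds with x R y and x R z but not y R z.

6

Enumerating: (1,4,1), (2,1,2), (3,2,3), (4,6,4), (6,5,6), (7,3,7).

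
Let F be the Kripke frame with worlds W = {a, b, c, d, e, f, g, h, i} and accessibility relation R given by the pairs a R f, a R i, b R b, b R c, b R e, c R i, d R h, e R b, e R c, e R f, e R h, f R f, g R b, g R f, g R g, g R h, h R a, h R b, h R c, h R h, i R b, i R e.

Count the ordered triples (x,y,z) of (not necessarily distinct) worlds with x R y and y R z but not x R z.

25

Enumerating: (a,i,b), (a,i,e), (b,c,i), (b,e,f), (b,e,h), (c,i,b), (c,i,e), (d,h,a), (d,h,b), (d,h,c), (e,b,e), (e,c,i), … and 13 more.
Total: 25.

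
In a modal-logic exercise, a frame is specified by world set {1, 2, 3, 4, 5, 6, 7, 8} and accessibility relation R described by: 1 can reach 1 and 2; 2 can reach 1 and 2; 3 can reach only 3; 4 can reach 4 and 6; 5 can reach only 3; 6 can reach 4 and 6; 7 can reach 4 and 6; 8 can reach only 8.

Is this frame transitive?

Yes

Transitive: yes — every two-step R-path is closed by a direct edge.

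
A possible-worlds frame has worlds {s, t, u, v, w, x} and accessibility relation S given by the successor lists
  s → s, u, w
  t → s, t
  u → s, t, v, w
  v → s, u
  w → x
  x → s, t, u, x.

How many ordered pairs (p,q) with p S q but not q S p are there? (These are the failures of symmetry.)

9

Enumerating: (s,w), (t,s), (u,t), (u,w), (v,s), (w,x), (x,s), (x,t), (x,u).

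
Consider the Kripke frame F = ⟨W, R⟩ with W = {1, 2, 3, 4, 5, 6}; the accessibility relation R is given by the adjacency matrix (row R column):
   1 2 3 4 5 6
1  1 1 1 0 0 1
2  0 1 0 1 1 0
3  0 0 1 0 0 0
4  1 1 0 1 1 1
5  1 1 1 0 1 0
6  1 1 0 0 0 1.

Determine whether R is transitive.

No

Transitive: no — 1 R 2 and 2 R 4, but not 1 R 4.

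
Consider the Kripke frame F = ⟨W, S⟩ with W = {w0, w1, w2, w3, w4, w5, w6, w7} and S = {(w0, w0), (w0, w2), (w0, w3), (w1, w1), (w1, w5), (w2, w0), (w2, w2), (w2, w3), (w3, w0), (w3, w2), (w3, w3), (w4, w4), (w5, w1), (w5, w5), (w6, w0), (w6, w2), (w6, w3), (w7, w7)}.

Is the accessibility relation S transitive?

Transitive: yes — every two-step S-path is closed by a direct edge.

Yes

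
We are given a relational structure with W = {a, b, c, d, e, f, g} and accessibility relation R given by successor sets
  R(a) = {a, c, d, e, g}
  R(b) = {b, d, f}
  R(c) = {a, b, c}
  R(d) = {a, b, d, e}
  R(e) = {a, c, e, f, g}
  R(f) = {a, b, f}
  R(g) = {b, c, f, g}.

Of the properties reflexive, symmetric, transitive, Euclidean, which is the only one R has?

Reflexive: yes — every world is R-related to itself.
Symmetric: no — a R g but not g R a.
Transitive: no — a R c and c R b, but not a R b.
Euclidean: no — a R c and a R d, but not c R d.
Only reflexive holds.

reflexive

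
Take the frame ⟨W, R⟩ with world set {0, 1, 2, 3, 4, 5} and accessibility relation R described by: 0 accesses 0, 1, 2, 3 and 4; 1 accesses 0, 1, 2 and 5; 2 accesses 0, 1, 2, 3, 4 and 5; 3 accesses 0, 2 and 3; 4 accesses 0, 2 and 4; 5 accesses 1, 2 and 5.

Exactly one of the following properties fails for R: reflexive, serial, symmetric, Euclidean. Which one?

Euclidean

Reflexive: yes — every world is R-related to itself.
Serial: yes — every world has a successor (e.g. 0 R 0).
Symmetric: yes — every pair in R has its reverse in R.
Euclidean: no — 0 R 1 and 0 R 3, but not 1 R 3.
Only Euclidean fails.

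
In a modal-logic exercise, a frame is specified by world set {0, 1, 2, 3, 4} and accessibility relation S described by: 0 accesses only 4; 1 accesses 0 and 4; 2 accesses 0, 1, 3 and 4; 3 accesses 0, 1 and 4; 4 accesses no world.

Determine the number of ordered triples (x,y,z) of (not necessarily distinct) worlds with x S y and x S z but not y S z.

Enumerating: (0,4,4), (1,0,0), (1,4,0), (1,4,4), (2,0,0), (2,0,1), (2,0,3), (2,1,1), (2,1,3), (2,3,3), (2,4,0), (2,4,1), … and 8 more.
Total: 20.

20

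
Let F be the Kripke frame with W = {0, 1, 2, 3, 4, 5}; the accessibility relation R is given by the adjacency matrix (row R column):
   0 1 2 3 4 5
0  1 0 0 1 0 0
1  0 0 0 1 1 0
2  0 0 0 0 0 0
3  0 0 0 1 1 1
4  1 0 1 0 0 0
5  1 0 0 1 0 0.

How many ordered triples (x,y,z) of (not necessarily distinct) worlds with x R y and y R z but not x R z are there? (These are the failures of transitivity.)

Enumerating: (0,3,4), (0,3,5), (1,3,5), (1,4,0), (1,4,2), (3,4,0), (3,4,2), (3,5,0), (4,0,3), (5,3,4), (5,3,5).

11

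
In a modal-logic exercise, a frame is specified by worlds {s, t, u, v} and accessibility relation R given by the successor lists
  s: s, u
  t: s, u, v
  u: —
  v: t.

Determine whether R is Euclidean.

No

Euclidean: no — t R s and t R v, but not s R v.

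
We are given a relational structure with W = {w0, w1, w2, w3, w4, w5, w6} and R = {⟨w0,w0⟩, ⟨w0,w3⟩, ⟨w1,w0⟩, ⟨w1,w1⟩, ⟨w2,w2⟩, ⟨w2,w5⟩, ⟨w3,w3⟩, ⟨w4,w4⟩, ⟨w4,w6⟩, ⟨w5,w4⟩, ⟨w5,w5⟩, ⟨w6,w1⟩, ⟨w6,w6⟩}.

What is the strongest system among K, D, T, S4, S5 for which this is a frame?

T

Serial (axiom D): yes — every world has a successor (e.g. w0 R w0).
Reflexive (axiom T): yes — every world is R-related to itself.
Transitive (axiom 4): no — w1 R w0 and w0 R w3, but not w1 R w3.
Euclidean (axiom 5): no — w0 R w3 and w0 R w0, but not w3 R w0.
So F validates K, D, T; S4 would additionally require R to be transitive. The strongest is T.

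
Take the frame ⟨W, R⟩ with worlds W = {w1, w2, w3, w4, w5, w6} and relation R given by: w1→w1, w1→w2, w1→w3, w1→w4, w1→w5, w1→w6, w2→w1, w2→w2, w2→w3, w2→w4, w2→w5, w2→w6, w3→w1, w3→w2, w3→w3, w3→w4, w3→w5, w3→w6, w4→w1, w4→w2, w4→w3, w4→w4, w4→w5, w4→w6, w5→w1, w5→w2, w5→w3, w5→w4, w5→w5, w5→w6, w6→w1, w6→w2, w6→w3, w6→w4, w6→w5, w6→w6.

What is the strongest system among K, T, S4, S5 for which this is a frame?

S5

Reflexive (axiom T): yes — every world is R-related to itself.
Transitive (axiom 4): yes — every two-step R-path is closed by a direct edge.
Euclidean (axiom 5): yes — any two successors of a common world are R-related.
So F validates K, T, S4, S5. The strongest is S5.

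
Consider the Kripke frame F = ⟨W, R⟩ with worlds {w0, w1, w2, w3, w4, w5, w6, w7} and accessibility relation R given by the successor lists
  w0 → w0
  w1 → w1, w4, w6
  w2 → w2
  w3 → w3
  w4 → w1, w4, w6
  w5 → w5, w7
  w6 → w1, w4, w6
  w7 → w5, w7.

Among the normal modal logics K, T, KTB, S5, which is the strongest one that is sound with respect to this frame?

Reflexive (axiom T): yes — every world is R-related to itself.
Symmetric (axiom B): yes — every pair in R has its reverse in R.
Euclidean (axiom 5): yes — any two successors of a common world are R-related.
So F validates K, T, KTB, S5. The strongest is S5.

S5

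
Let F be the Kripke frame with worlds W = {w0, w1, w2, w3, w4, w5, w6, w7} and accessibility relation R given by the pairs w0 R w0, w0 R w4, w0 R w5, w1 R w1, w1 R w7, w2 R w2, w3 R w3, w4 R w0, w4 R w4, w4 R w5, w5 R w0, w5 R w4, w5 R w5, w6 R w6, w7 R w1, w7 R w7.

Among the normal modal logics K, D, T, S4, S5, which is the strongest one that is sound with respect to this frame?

S5

Serial (axiom D): yes — every world has a successor (e.g. w0 R w0).
Reflexive (axiom T): yes — every world is R-related to itself.
Transitive (axiom 4): yes — every two-step R-path is closed by a direct edge.
Euclidean (axiom 5): yes — any two successors of a common world are R-related.
So F validates K, D, T, S4, S5. The strongest is S5.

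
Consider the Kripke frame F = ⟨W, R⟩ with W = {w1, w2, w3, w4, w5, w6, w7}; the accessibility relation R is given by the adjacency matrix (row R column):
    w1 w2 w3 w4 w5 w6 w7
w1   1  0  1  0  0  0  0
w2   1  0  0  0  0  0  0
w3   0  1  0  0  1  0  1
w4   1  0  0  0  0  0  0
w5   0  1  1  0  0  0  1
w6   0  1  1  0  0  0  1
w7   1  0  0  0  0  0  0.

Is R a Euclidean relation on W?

Euclidean: no — w3 R w2 and w3 R w5, but not w2 R w5.

No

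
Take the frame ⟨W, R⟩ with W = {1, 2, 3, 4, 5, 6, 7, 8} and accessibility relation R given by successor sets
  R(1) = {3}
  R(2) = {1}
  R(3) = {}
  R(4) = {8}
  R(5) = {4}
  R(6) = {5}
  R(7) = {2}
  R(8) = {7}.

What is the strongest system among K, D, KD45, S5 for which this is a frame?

K

Serial (axiom D): no — 3 has no R-successor.
Euclidean (axiom 5): no — 1 R 3 and 1 R 3, but not 3 R 3.
Transitive (axiom 4): no — 2 R 1 and 1 R 3, but not 2 R 3.
Reflexive (axiom T): no — 1 is not related to itself.
So F validates K; D would additionally require R to be serial. The strongest is K.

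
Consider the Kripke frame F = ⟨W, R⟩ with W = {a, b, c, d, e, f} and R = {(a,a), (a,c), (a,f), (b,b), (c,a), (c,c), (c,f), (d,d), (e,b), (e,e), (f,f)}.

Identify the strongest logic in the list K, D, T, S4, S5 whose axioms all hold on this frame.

S4

Serial (axiom D): yes — every world has a successor (e.g. a R a).
Reflexive (axiom T): yes — every world is R-related to itself.
Transitive (axiom 4): yes — every two-step R-path is closed by a direct edge.
Euclidean (axiom 5): no — a R f and a R c, but not f R c.
So F validates K, D, T, S4; S5 would additionally require R to be Euclidean. The strongest is S4.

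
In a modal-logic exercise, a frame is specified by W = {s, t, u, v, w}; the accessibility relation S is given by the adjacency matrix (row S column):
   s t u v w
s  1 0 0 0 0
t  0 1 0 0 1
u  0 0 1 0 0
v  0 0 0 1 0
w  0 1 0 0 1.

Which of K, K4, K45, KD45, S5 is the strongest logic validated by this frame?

S5

Transitive (axiom 4): yes — every two-step S-path is closed by a direct edge.
Euclidean (axiom 5): yes — any two successors of a common world are S-related.
Serial (axiom D): yes — every world has a successor (e.g. s S s).
Reflexive (axiom T): yes — every world is S-related to itself.
So F validates K, K4, K45, KD45, S5. The strongest is S5.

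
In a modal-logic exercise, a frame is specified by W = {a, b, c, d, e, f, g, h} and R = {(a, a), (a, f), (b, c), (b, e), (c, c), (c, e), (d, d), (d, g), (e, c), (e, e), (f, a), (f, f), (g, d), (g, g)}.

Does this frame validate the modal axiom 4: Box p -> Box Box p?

Yes

The schema 4 characterises exactly the transitive frames.
Transitive: yes — every two-step R-path is closed by a direct edge.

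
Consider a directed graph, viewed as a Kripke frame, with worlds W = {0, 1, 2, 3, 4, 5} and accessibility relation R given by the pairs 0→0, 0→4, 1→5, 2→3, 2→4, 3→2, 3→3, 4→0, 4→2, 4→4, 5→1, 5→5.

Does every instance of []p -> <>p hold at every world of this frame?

Yes

The schema D characterises exactly the serial frames.
Serial: yes — every world has a successor (e.g. 0 R 0).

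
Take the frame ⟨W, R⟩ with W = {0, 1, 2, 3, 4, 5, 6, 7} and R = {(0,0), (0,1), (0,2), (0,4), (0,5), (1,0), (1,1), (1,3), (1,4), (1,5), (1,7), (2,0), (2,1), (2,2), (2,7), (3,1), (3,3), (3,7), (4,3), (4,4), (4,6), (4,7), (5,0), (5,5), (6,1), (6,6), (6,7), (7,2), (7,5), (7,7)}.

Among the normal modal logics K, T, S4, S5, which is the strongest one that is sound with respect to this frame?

T

Reflexive (axiom T): yes — every world is R-related to itself.
Transitive (axiom 4): no — 0 R 1 and 1 R 3, but not 0 R 3.
Euclidean (axiom 5): no — 0 R 1 and 0 R 2, but not 1 R 2.
So F validates K, T; S4 would additionally require R to be transitive. The strongest is T.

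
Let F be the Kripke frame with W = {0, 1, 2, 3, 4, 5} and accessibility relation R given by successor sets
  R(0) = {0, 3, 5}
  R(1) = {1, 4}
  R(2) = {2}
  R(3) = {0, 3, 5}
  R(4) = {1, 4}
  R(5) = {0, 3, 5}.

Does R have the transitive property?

Yes

Transitive: yes — every two-step R-path is closed by a direct edge.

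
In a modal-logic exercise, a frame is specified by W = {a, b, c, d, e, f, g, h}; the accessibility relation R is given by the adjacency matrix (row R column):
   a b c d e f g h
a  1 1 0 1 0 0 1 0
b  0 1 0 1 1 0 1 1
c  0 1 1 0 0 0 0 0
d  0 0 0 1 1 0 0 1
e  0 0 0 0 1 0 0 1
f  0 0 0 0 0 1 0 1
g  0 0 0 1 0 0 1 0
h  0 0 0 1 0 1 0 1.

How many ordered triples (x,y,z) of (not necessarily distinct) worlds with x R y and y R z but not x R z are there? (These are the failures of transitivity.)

Enumerating: (a,b,e), (a,b,h), (a,d,e), (a,d,h), (b,h,f), (c,b,d), (c,b,e), (c,b,g), (c,b,h), (d,h,f), (e,h,d), (e,h,f), (f,h,d), (g,d,e), (g,d,h), (h,d,e).

16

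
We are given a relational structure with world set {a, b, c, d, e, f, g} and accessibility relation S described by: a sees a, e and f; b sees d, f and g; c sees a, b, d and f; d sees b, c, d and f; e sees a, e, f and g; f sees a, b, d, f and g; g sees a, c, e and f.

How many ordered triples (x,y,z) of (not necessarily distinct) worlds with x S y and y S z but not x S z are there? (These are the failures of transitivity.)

32

Enumerating: (a,e,g), (a,f,b), (a,f,d), (a,f,g), (b,d,b), (b,d,c), (b,f,a), (b,f,b), (b,g,a), (b,g,c), (b,g,e), (c,a,e), … and 20 more.
Total: 32.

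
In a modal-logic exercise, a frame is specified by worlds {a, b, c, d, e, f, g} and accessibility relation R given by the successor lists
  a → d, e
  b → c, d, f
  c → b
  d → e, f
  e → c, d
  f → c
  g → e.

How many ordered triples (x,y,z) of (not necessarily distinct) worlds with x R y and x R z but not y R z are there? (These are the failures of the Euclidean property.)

20

Enumerating: (a,d,d), (a,e,e), (b,c,c), (b,c,d), (b,c,f), (b,d,c), (b,d,d), (b,f,d), (b,f,f), (c,b,b), (d,e,e), (d,e,f), … and 8 more.
Total: 20.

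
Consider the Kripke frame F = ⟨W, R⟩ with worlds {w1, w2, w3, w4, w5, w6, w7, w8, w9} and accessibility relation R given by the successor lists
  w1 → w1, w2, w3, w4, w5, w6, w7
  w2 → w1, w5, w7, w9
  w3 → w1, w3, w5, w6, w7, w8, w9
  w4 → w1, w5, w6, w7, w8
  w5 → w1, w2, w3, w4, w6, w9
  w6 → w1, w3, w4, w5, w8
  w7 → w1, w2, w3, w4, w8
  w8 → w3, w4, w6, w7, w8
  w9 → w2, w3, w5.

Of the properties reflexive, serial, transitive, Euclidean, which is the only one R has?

serial

Reflexive: no — w2 is not related to itself.
Serial: yes — every world has a successor (e.g. w1 R w1).
Transitive: no — w1 R w2 and w2 R w9, but not w1 R w9.
Euclidean: no — w1 R w2 and w1 R w3, but not w2 R w3.
Only serial holds.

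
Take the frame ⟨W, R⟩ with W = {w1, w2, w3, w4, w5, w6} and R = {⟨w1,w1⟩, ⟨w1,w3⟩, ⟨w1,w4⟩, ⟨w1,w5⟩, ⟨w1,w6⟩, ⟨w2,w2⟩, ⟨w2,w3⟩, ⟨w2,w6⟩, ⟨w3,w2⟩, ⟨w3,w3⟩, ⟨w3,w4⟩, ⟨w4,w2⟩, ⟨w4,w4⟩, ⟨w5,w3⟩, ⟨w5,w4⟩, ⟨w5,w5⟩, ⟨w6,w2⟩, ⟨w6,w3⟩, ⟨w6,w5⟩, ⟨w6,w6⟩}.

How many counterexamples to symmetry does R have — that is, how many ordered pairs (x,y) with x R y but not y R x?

Enumerating: (w1,w3), (w1,w4), (w1,w5), (w1,w6), (w3,w4), (w4,w2), (w5,w3), (w5,w4), (w6,w3), (w6,w5).

10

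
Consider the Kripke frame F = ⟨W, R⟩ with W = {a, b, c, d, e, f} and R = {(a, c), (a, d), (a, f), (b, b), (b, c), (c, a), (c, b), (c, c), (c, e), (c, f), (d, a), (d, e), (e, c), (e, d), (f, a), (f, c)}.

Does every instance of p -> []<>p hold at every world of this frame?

Yes

By correspondence theory, B is valid on a frame iff R is symmetric.
Symmetric: yes — every pair in R has its reverse in R.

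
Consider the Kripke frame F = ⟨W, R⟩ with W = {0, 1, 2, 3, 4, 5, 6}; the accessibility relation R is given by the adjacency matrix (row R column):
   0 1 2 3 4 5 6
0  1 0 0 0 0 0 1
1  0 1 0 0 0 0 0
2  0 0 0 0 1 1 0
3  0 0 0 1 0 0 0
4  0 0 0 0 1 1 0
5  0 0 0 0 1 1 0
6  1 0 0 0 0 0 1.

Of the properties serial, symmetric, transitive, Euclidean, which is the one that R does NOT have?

symmetric

Serial: yes — every world has a successor (e.g. 0 R 0).
Symmetric: no — 2 R 4 but not 4 R 2.
Transitive: yes — every two-step R-path is closed by a direct edge.
Euclidean: yes — any two successors of a common world are R-related.
Only symmetric fails.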